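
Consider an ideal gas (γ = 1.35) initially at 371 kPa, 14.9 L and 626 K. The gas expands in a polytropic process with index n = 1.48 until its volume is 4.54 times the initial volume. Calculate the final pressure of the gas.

Polytropic n=1.48: T₂ = T₁(V₁/V₂)^(n−1) = 626×(0.220)^0.48 = 303 K; P₂ = P₁(V₁/V₂)^n = 39.5 kPa.

39.5 kPa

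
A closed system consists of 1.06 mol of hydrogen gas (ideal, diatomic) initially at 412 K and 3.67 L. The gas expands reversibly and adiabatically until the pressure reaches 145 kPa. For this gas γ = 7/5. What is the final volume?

P₁ = nRT₁/V₁ = 1.06×8.314×412/3.67 = 989 kPa.
Adiabatic: T₂/T₁ = (P₂/P₁)^((γ−1)/γ) ⇒ T₂ = 412×(0.147)^0.286 = 238 K; V₂ = 14.5 L.

14.5 L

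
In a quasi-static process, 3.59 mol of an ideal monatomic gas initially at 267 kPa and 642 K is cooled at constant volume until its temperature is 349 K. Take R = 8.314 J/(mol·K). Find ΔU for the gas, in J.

V₁ = nRT₁/P₁ = 3.59×8.314×642/267 = 71.8 L.
Isochoric: V stays 71.8 L; P/T = const ⇒ T₂ = 349 K, P₂ = 145 kPa.
For an ideal gas ΔU = nCvΔT with Cv = (3/2)R = 12.5 J/(mol·K).
ΔU = 3.59×12.5×(349−642) = -13100 J.

-13100 J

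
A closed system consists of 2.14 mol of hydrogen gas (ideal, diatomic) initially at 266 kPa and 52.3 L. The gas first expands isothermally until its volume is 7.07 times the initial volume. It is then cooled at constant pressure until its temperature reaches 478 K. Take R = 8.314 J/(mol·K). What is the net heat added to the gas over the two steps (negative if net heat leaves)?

8280 J

T₁ = P₁V₁/(nR) = 266×52.3/(2.14×8.314) = 782 K.
Step 1 — Isothermal: T stays 782 K; PV = const ⇒ V₂ = 370 L, P₂ = 37.6 kPa.
ΔU = 0 (ideal gas, T constant).
W = nRT ln(V₂/V₁) = 2.14×8.314×782×ln(7.07) = 27200 J.
Q = ΔU + W = 27200 J.
State after step 1: P = 37.6 kPa, V = 370 L, T = 782 K.
Step 2 — Isobaric: P stays 37.6 kPa; V/T = const ⇒ T₂ = 478 K, V₂ = 226 L.
W = PΔV = 37.6×(226−370) kPa·L = -5410 J.
ΔU = nCvΔT = 2.14×20.8×(478−782) = -13500 J.
Q = ΔU + W = nCpΔT = -18900 J.
Net over both steps: W = 21800 J, Q = 8280 J, ΔU = -13500 J.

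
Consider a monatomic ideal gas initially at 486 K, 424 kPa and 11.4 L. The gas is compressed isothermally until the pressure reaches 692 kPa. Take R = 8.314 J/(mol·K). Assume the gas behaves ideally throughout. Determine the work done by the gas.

n = P₁V₁/(RT₁) = 424×11.4/(8.314×486) = 1.20 mol.
Isothermal: T stays 486 K; PV = const ⇒ V₂ = 6.98 L, P₂ = 692 kPa.
W = nRT ln(V₂/V₁) = 1.20×8.314×486×ln(0.613) = -2370 J.

-2370 J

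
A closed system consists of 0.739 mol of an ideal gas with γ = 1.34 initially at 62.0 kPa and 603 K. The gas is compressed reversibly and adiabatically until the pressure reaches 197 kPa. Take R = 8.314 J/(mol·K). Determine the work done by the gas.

V₁ = nRT₁/P₁ = 0.739×8.314×603/62.0 = 59.8 L.
Adiabatic: T₂/T₁ = (P₂/P₁)^((γ−1)/γ) ⇒ T₂ = 603×(3.18)^0.254 = 809 K; V₂ = 25.2 L.
ΔU = nCvΔT = 0.739×24.5×(809−603) = 3710 J.
Q = 0 for an adiabatic process, so W = −ΔU = -3710 J.

-3710 J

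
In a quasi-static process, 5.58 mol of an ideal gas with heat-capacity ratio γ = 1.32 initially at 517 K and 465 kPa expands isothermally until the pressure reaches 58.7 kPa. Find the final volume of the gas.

V₁ = nRT₁/P₁ = 5.58×8.314×517/465 = 51.6 L.
Isothermal: T stays 517 K; PV = const ⇒ V₂ = 409 L, P₂ = 58.7 kPa.

409 L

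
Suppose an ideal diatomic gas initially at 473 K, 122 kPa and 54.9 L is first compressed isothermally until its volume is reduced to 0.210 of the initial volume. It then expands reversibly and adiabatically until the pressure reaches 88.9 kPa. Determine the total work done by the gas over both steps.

-3500 J

n = P₁V₁/(RT₁) = 122×54.9/(8.314×473) = 1.70 mol.
Step 1 — Isothermal: T stays 473 K; PV = const ⇒ V₂ = 11.5 L, P₂ = 581 kPa.
ΔU = 0 (ideal gas, T constant).
W = nRT ln(V₂/V₁) = 1.70×8.314×473×ln(0.210) = -10500 J.
Q = ΔU + W = -10500 J.
State after step 1: P = 581 kPa, V = 11.5 L, T = 473 K.
Step 2 — Adiabatic: T₂/T₁ = (P₂/P₁)^((γ−1)/γ) ⇒ T₂ = 473×(0.153)^0.286 = 277 K; V₂ = 44.1 L.
ΔU = nCvΔT = 1.70×20.8×(277−473) = -6950 J.
Q = 0 for an adiabatic process, so W = −ΔU = 6950 J.
Net over both steps: W = -3500 J, Q = -10500 J, ΔU = -6950 J.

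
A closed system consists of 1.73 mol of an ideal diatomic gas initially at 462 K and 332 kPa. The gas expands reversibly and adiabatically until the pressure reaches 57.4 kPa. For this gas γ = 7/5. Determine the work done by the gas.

6550 J

V₁ = nRT₁/P₁ = 1.73×8.314×462/332 = 20.0 L.
Adiabatic: T₂/T₁ = (P₂/P₁)^((γ−1)/γ) ⇒ T₂ = 462×(0.173)^0.286 = 280 K; V₂ = 70.1 L.
ΔU = nCvΔT = 1.73×20.8×(280−462) = -6550 J.
Q = 0 for an adiabatic process, so W = −ΔU = 6550 J.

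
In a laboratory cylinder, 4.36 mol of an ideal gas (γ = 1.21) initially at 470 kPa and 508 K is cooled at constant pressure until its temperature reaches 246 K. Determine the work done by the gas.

-9500 J

V₁ = nRT₁/P₁ = 4.36×8.314×508/470 = 39.2 L.
Isobaric: P stays 470 kPa; V/T = const ⇒ T₂ = 246 K, V₂ = 19.0 L.
W = PΔV = 470×(19.0−39.2) kPa·L = -9500 J.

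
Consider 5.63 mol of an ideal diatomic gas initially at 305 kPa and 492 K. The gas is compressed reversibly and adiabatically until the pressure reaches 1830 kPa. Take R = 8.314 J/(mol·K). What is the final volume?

V₁ = nRT₁/P₁ = 5.63×8.314×492/305 = 75.5 L.
Adiabatic: T₂/T₁ = (P₂/P₁)^((γ−1)/γ) ⇒ T₂ = 492×(6.00)^0.286 = 821 K; V₂ = 21.0 L.

21.0 L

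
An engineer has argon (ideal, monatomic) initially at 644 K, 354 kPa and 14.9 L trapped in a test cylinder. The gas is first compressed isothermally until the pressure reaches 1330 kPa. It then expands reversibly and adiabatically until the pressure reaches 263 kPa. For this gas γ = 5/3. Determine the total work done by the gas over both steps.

-3210 J

n = P₁V₁/(RT₁) = 354×14.9/(8.314×644) = 0.985 mol.
Step 1 — Isothermal: T stays 644 K; PV = const ⇒ V₂ = 3.97 L, P₂ = 1330 kPa.
ΔU = 0 (ideal gas, T constant).
W = nRT ln(V₂/V₁) = 0.985×8.314×644×ln(0.266) = -6980 J.
Q = ΔU + W = -6980 J.
State after step 1: P = 1330 kPa, V = 3.97 L, T = 644 K.
Step 2 — Adiabatic: T₂/T₁ = (P₂/P₁)^((γ−1)/γ) ⇒ T₂ = 644×(0.198)^0.400 = 337 K; V₂ = 10.5 L.
ΔU = nCvΔT = 0.985×12.5×(337−644) = -3770 J.
Q = 0 for an adiabatic process, so W = −ΔU = 3770 J.
Net over both steps: W = -3210 J, Q = -6980 J, ΔU = -3770 J.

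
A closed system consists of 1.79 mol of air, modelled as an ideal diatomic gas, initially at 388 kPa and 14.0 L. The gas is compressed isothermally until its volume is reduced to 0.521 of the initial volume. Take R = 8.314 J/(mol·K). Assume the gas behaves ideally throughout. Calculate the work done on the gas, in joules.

3540 J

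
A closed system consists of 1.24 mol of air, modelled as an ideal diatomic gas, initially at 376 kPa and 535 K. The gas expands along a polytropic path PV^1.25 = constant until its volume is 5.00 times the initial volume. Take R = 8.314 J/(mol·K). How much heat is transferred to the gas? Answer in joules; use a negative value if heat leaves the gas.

V₁ = nRT₁/P₁ = 1.24×8.314×535/376 = 14.7 L.
Polytropic n=1.25: T₂ = T₁(V₁/V₂)^(n−1) = 535×(0.200)^0.25 = 358 K; P₂ = P₁(V₁/V₂)^n = 50.3 kPa.
W = (P₁V₁−P₂V₂)/(n−1) = (376×14.7−50.3×73.3)/0.25 = 7310 J.
ΔU = nCvΔT = 1.24×20.8×(358−535) = -4570 J.
Q = ΔU + W = 2740 J.

2740 J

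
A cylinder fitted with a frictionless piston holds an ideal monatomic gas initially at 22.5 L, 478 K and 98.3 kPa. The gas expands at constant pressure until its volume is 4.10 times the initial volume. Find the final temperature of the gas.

Isobaric: P stays 98.3 kPa; V/T = const ⇒ T₂ = 1960 K, V₂ = 92.2 L.

1960 K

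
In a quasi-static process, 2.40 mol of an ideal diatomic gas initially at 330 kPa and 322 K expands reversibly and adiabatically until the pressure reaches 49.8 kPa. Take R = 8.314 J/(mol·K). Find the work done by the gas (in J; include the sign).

V₁ = nRT₁/P₁ = 2.40×8.314×322/330 = 19.5 L.
Adiabatic: T₂/T₁ = (P₂/P₁)^((γ−1)/γ) ⇒ T₂ = 322×(0.151)^0.286 = 188 K; V₂ = 75.2 L.
ΔU = nCvΔT = 2.40×20.8×(188−322) = -6710 J.
Q = 0 for an adiabatic process, so W = −ΔU = 6710 J.

6710 J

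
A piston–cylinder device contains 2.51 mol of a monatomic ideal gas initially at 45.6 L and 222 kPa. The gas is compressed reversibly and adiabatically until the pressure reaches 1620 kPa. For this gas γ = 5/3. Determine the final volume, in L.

T₁ = P₁V₁/(nR) = 222×45.6/(2.51×8.314) = 485 K.
Adiabatic: T₂/T₁ = (P₂/P₁)^((γ−1)/γ) ⇒ T₂ = 485×(7.30)^0.400 = 1070 K; V₂ = 13.8 L.

13.8 L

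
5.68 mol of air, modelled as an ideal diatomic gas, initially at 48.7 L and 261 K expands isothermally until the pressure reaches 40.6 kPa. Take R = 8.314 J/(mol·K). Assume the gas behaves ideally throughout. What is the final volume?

P₁ = nRT₁/V₁ = 5.68×8.314×261/48.7 = 253 kPa.
Isothermal: T stays 261 K; PV = const ⇒ V₂ = 304 L, P₂ = 40.6 kPa.

304 L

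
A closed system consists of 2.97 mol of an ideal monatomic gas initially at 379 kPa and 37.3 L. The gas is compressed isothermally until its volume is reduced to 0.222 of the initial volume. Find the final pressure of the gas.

1710 kPa

T₁ = P₁V₁/(nR) = 379×37.3/(2.97×8.314) = 573 K.
Isothermal: T stays 573 K; PV = const ⇒ V₂ = 8.28 L, P₂ = 1710 kPa.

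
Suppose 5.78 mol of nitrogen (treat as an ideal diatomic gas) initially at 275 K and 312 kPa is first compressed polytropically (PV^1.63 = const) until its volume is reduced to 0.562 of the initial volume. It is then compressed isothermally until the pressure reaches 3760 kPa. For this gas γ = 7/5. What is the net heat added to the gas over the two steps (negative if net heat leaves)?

-24200 J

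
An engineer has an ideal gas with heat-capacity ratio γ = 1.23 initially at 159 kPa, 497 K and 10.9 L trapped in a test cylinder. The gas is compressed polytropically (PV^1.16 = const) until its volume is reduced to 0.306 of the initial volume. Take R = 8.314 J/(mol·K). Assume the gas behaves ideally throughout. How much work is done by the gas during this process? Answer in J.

n = P₁V₁/(RT₁) = 159×10.9/(8.314×497) = 0.419 mol.
Polytropic n=1.16: T₂ = T₁(V₁/V₂)^(n−1) = 497×(3.27)^0.16 = 601 K; P₂ = P₁(V₁/V₂)^n = 628 kPa.
W = (P₁V₁−P₂V₂)/(n−1) = (159×10.9−628×3.34)/0.16 = -2260 J.

-2260 J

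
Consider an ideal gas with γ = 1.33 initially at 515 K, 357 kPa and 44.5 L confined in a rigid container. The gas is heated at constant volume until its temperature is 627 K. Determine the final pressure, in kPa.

Isochoric: V stays 44.5 L; P/T = const ⇒ T₂ = 627 K, P₂ = 435 kPa.

435 kPa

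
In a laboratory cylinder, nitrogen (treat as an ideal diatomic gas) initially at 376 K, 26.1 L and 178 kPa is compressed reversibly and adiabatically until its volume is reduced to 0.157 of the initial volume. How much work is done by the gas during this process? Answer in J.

-12700 J

n = P₁V₁/(RT₁) = 178×26.1/(8.314×376) = 1.49 mol.
Adiabatic: TV^(γ−1) = const ⇒ T₂ = 376×(6.37)^0.400 = 789 K; PV^γ = const ⇒ P₂ = 2380 kPa.
ΔU = nCvΔT = 1.49×20.8×(789−376) = 12700 J.
Q = 0 for an adiabatic process, so W = −ΔU = -12700 J.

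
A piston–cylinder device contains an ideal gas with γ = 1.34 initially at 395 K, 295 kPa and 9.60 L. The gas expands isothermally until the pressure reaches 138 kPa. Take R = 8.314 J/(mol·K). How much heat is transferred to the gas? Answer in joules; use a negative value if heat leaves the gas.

2150 J

n = P₁V₁/(RT₁) = 295×9.60/(8.314×395) = 0.862 mol.
Isothermal: T stays 395 K; PV = const ⇒ V₂ = 20.5 L, P₂ = 138 kPa.
ΔU = 0 (ideal gas, T constant).
W = nRT ln(V₂/V₁) = 0.862×8.314×395×ln(2.14) = 2150 J.
Q = ΔU + W = 2150 J.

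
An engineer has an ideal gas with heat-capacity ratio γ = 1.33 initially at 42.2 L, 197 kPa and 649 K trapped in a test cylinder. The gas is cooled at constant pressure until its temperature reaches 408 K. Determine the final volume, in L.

Isobaric: P stays 197 kPa; V/T = const ⇒ T₂ = 408 K, V₂ = 26.5 L.

26.5 L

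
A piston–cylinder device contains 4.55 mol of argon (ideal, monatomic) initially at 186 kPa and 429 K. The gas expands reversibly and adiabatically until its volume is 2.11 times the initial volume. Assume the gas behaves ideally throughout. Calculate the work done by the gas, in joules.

V₁ = nRT₁/P₁ = 4.55×8.314×429/186 = 87.3 L.
Adiabatic: TV^(γ−1) = const ⇒ T₂ = 429×(0.474)^0.667 = 261 K; PV^γ = const ⇒ P₂ = 53.6 kPa.
ΔU = nCvΔT = 4.55×12.5×(261−429) = -9550 J.
Q = 0 for an adiabatic process, so W = −ΔU = 9550 J.

9550 J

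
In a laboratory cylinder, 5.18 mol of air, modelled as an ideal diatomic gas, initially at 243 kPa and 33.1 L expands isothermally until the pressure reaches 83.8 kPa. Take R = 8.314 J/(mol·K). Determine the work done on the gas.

T₁ = P₁V₁/(nR) = 243×33.1/(5.18×8.314) = 187 K.
Isothermal: T stays 187 K; PV = const ⇒ V₂ = 96.0 L, P₂ = 83.8 kPa.
W = nRT ln(V₂/V₁) = 5.18×8.314×187×ln(2.90) = 8560 J.
Work done on the gas = −W_by = -8560 J.

-8560 J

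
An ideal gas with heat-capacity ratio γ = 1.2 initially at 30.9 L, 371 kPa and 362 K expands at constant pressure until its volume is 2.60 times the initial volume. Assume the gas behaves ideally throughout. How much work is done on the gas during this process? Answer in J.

-18300 J

n = P₁V₁/(RT₁) = 371×30.9/(8.314×362) = 3.81 mol.
Isobaric: P stays 371 kPa; V/T = const ⇒ T₂ = 941 K, V₂ = 80.3 L.
W = PΔV = 371×(80.3−30.9) kPa·L = 18300 J.
Work done on the gas = −W_by = -18300 J.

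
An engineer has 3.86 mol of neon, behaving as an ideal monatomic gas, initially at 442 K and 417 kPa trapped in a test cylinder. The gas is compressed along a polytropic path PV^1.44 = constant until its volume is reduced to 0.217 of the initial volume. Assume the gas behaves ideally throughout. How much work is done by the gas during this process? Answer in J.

-30900 J

V₁ = nRT₁/P₁ = 3.86×8.314×442/417 = 34.0 L.
Polytropic n=1.44: T₂ = T₁(V₁/V₂)^(n−1) = 442×(4.61)^0.44 = 866 K; P₂ = P₁(V₁/V₂)^n = 3760 kPa.
W = (P₁V₁−P₂V₂)/(n−1) = (417×34.0−3760×7.38)/0.44 = -30900 J.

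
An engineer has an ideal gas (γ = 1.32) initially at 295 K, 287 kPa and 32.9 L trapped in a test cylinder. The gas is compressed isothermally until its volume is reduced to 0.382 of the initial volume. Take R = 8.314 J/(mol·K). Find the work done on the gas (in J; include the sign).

n = P₁V₁/(RT₁) = 287×32.9/(8.314×295) = 3.85 mol.
Isothermal: T stays 295 K; PV = const ⇒ V₂ = 12.6 L, P₂ = 751 kPa.
W = nRT ln(V₂/V₁) = 3.85×8.314×295×ln(0.382) = -9090 J.
Work done on the gas = −W_by = 9090 J.

9090 J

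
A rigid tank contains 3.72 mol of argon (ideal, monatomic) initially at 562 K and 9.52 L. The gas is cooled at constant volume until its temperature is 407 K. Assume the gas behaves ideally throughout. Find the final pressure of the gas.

1320 kPa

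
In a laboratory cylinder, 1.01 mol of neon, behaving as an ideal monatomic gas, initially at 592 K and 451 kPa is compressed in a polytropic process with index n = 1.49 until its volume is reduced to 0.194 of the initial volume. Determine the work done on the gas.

12500 J

V₁ = nRT₁/P₁ = 1.01×8.314×592/451 = 11.0 L.
Polytropic n=1.49: T₂ = T₁(V₁/V₂)^(n−1) = 592×(5.15)^0.49 = 1320 K; P₂ = P₁(V₁/V₂)^n = 5190 kPa.
W = (P₁V₁−P₂V₂)/(n−1) = (451×11.0−5190×2.14)/0.49 = -12500 J.
Work done on the gas = −W_by = 12500 J.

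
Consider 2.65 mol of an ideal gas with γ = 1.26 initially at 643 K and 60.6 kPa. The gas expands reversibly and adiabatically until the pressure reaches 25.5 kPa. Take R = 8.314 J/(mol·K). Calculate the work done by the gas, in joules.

V₁ = nRT₁/P₁ = 2.65×8.314×643/60.6 = 234 L.
Adiabatic: T₂/T₁ = (P₂/P₁)^((γ−1)/γ) ⇒ T₂ = 643×(0.421)^0.206 = 538 K; V₂ = 465 L.
ΔU = nCvΔT = 2.65×32.0×(538−643) = -8910 J.
Q = 0 for an adiabatic process, so W = −ΔU = 8910 J.

8910 J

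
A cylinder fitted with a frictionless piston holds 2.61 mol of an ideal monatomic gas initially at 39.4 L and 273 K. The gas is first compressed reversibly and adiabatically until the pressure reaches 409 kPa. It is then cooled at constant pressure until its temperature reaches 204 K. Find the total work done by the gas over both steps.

P₁ = nRT₁/V₁ = 2.61×8.314×273/39.4 = 150 kPa.
Step 1 — Adiabatic: T₂/T₁ = (P₂/P₁)^((γ−1)/γ) ⇒ T₂ = 273×(2.72)^0.400 = 407 K; V₂ = 21.6 L.
ΔU = nCvΔT = 2.61×12.5×(407−273) = 4370 J.
Q = 0 for an adiabatic process, so W = −ΔU = -4370 J.
State after step 1: P = 409 kPa, V = 21.6 L, T = 407 K.
Step 2 — Isobaric: P stays 409 kPa; V/T = const ⇒ T₂ = 204 K, V₂ = 10.8 L.
W = PΔV = 409×(10.8−21.6) kPa·L = -4410 J.
ΔU = nCvΔT = 2.61×12.5×(204−407) = -6620 J.
Q = ΔU + W = nCpΔT = -11000 J.
Net over both steps: W = -8790 J, Q = -11000 J, ΔU = -2250 J.

-8790 J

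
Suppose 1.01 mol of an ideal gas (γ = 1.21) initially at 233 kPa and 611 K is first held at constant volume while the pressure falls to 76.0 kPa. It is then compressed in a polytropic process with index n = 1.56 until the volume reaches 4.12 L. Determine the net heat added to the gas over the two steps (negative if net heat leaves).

-8710 J

V₁ = nRT₁/P₁ = 1.01×8.314×611/233 = 22.0 L.
Step 1 — Isochoric: V stays 22.0 L; P/T = const ⇒ T₂ = 199 K, P₂ = 76.0 kPa.
W = 0 (no volume change).
ΔU = nCvΔT = 1.01×39.6×(199−611) = -16500 J.
Q = ΔU = -16500 J.
State after step 1: P = 76.0 kPa, V = 22.0 L, T = 199 K.
Step 2 — Polytropic n=1.56: T₂ = T₁(V₁/V₂)^(n−1) = 199×(5.34)^0.56 = 509 K; P₂ = P₁(V₁/V₂)^n = 1040 kPa.
W = (P₁V₁−P₂V₂)/(n−1) = (76.0×22.0−1040×4.12)/0.56 = -4650 J.
ΔU = nCvΔT = 1.01×39.6×(509−199) = 12400 J.
Q = ΔU + W = 7750 J.
Net over both steps: W = -4650 J, Q = -8710 J, ΔU = -4060 J.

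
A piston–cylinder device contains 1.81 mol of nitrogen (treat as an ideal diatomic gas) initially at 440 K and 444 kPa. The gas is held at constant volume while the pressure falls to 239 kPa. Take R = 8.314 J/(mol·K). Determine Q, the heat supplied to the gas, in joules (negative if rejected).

-7640 J

V₁ = nRT₁/P₁ = 1.81×8.314×440/444 = 14.9 L.
Isochoric: V stays 14.9 L; P/T = const ⇒ T₂ = 237 K, P₂ = 239 kPa.
W = 0 (no volume change).
ΔU = nCvΔT = 1.81×20.8×(237−440) = -7640 J.
Q = ΔU = -7640 J.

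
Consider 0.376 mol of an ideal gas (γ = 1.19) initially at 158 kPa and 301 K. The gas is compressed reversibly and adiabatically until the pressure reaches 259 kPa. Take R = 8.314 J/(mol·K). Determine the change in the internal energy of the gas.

407 J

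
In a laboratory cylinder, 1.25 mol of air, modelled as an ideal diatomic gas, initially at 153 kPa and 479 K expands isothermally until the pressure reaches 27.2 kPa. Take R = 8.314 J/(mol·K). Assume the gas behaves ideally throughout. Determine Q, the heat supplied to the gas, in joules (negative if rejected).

8600 J

V₁ = nRT₁/P₁ = 1.25×8.314×479/153 = 32.5 L.
Isothermal: T stays 479 K; PV = const ⇒ V₂ = 183 L, P₂ = 27.2 kPa.
ΔU = 0 (ideal gas, T constant).
W = nRT ln(V₂/V₁) = 1.25×8.314×479×ln(5.62) = 8600 J.
Q = ΔU + W = 8600 J.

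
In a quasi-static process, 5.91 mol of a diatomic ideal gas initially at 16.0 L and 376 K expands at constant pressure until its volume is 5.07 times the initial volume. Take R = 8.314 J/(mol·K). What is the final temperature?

P₁ = nRT₁/V₁ = 5.91×8.314×376/16.0 = 1150 kPa.
Isobaric: P stays 1150 kPa; V/T = const ⇒ T₂ = 1910 K, V₂ = 81.1 L.

1910 K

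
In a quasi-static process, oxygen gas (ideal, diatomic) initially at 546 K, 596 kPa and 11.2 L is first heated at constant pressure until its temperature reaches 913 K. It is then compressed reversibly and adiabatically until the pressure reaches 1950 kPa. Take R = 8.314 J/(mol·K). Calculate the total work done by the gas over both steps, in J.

n = P₁V₁/(RT₁) = 596×11.2/(8.314×546) = 1.47 mol.
Step 1 — Isobaric: P stays 596 kPa; V/T = const ⇒ T₂ = 913 K, V₂ = 18.7 L.
W = PΔV = 596×(18.7−11.2) kPa·L = 4490 J.
ΔU = nCvΔT = 1.47×20.8×(913−546) = 11200 J.
Q = ΔU + W = nCpΔT = 15700 J.
State after step 1: P = 596 kPa, V = 18.7 L, T = 913 K.
Step 2 — Adiabatic: T₂/T₁ = (P₂/P₁)^((γ−1)/γ) ⇒ T₂ = 913×(3.27)^0.286 = 1280 K; V₂ = 8.03 L.
ΔU = nCvΔT = 1.47×20.8×(1280−913) = 11200 J.
Q = 0 for an adiabatic process, so W = −ΔU = -11200 J.
Net over both steps: W = -6760 J, Q = 15700 J, ΔU = 22500 J.

-6760 J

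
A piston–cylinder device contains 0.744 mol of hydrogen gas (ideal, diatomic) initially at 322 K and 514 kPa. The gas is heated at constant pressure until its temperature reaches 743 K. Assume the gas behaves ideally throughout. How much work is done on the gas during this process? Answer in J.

-2600 J

V₁ = nRT₁/P₁ = 0.744×8.314×322/514 = 3.88 L.
Isobaric: P stays 514 kPa; V/T = const ⇒ T₂ = 743 K, V₂ = 8.94 L.
W = PΔV = 514×(8.94−3.88) kPa·L = 2600 J.
Work done on the gas = −W_by = -2600 J.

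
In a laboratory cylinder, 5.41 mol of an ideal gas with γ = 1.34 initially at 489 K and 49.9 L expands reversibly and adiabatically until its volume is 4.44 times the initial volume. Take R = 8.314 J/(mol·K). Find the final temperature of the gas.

P₁ = nRT₁/V₁ = 5.41×8.314×489/49.9 = 441 kPa.
Adiabatic: TV^(γ−1) = const ⇒ T₂ = 489×(0.225)^0.340 = 295 K; PV^γ = const ⇒ P₂ = 59.8 kPa.

295 K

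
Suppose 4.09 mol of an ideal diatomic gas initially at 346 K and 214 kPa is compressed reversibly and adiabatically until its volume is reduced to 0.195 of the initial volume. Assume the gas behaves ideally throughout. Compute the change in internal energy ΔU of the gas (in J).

27100 J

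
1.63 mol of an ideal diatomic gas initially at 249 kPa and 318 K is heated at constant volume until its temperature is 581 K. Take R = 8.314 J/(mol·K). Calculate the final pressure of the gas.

455 kPa

V₁ = nRT₁/P₁ = 1.63×8.314×318/249 = 17.3 L.
Isochoric: V stays 17.3 L; P/T = const ⇒ T₂ = 581 K, P₂ = 455 kPa.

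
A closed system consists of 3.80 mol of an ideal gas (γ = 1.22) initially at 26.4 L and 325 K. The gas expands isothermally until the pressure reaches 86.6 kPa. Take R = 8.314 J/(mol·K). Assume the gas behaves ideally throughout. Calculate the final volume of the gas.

P₁ = nRT₁/V₁ = 3.80×8.314×325/26.4 = 389 kPa.
Isothermal: T stays 325 K; PV = const ⇒ V₂ = 119 L, P₂ = 86.6 kPa.

119 L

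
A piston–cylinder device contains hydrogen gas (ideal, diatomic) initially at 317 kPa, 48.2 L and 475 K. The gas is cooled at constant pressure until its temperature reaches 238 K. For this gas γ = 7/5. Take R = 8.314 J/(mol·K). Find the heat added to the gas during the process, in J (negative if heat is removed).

-26700 J

n = P₁V₁/(RT₁) = 317×48.2/(8.314×475) = 3.87 mol.
Isobaric: P stays 317 kPa; V/T = const ⇒ T₂ = 238 K, V₂ = 24.2 L.
W = PΔV = 317×(24.2−48.2) kPa·L = -7620 J.
ΔU = nCvΔT = 3.87×20.8×(238−475) = -19100 J.
Q = ΔU + W = nCpΔT = -26700 J.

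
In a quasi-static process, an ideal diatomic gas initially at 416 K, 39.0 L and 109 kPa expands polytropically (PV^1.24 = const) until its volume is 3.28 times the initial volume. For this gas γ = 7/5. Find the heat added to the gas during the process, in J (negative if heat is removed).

1760 J

n = P₁V₁/(RT₁) = 109×39.0/(8.314×416) = 1.23 mol.
Polytropic n=1.24: T₂ = T₁(V₁/V₂)^(n−1) = 416×(0.305)^0.24 = 313 K; P₂ = P₁(V₁/V₂)^n = 25.0 kPa.
W = (P₁V₁−P₂V₂)/(n−1) = (109×39.0−25.0×128)/0.24 = 4390 J.
ΔU = nCvΔT = 1.23×20.8×(313−416) = -2640 J.
Q = ΔU + W = 1760 J.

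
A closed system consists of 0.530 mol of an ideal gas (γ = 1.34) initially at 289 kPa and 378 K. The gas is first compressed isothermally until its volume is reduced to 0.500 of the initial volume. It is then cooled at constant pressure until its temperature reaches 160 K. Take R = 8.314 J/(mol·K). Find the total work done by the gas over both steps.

V₁ = nRT₁/P₁ = 0.530×8.314×378/289 = 5.76 L.
Step 1 — Isothermal: T stays 378 K; PV = const ⇒ V₂ = 2.88 L, P₂ = 578 kPa.
ΔU = 0 (ideal gas, T constant).
W = nRT ln(V₂/V₁) = 0.530×8.314×378×ln(0.500) = -1150 J.
Q = ΔU + W = -1150 J.
State after step 1: P = 578 kPa, V = 2.88 L, T = 378 K.
Step 2 — Isobaric: P stays 578 kPa; V/T = const ⇒ T₂ = 160 K, V₂ = 1.22 L.
W = PΔV = 578×(1.22−2.88) kPa·L = -961 J.
ΔU = nCvΔT = 0.530×24.5×(160−378) = -2830 J.
Q = ΔU + W = nCpΔT = -3790 J.
Net over both steps: W = -2120 J, Q = -4940 J, ΔU = -2830 J.

-2120 J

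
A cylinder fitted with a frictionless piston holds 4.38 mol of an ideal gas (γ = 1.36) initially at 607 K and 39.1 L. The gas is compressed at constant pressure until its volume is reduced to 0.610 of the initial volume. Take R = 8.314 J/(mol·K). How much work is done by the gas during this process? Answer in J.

P₁ = nRT₁/V₁ = 4.38×8.314×607/39.1 = 565 kPa.
Isobaric: P stays 565 kPa; V/T = const ⇒ T₂ = 370 K, V₂ = 23.9 L.
W = PΔV = 565×(23.9−39.1) kPa·L = -8620 J.

-8620 J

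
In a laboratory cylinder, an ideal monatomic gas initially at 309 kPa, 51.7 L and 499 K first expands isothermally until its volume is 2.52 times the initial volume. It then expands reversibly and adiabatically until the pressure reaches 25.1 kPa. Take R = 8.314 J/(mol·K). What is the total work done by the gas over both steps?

n = P₁V₁/(RT₁) = 309×51.7/(8.314×499) = 3.85 mol.
Step 1 — Isothermal: T stays 499 K; PV = const ⇒ V₂ = 130 L, P₂ = 123 kPa.
ΔU = 0 (ideal gas, T constant).
W = nRT ln(V₂/V₁) = 3.85×8.314×499×ln(2.52) = 14800 J.
Q = ΔU + W = 14800 J.
State after step 1: P = 123 kPa, V = 130 L, T = 499 K.
Step 2 — Adiabatic: T₂/T₁ = (P₂/P₁)^((γ−1)/γ) ⇒ T₂ = 499×(0.205)^0.400 = 265 K; V₂ = 337 L.
ΔU = nCvΔT = 3.85×12.5×(265−499) = -11300 J.
Q = 0 for an adiabatic process, so W = −ΔU = 11300 J.
Net over both steps: W = 26000 J, Q = 14800 J, ΔU = -11300 J.

26000 J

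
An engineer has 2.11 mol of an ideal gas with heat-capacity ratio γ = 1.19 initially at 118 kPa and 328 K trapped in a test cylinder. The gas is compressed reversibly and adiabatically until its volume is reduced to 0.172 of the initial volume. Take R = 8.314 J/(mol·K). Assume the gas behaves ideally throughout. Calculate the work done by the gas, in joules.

V₁ = nRT₁/P₁ = 2.11×8.314×328/118 = 48.8 L.
Adiabatic: TV^(γ−1) = const ⇒ T₂ = 328×(5.81)^0.190 = 458 K; PV^γ = const ⇒ P₂ = 959 kPa.
ΔU = nCvΔT = 2.11×43.8×(458−328) = 12000 J.
Q = 0 for an adiabatic process, so W = −ΔU = -12000 J.

-12000 J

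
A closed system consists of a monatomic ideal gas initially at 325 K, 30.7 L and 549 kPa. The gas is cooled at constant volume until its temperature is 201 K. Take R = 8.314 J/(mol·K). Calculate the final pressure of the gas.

Isochoric: V stays 30.7 L; P/T = const ⇒ T₂ = 201 K, P₂ = 340 kPa.

340 kPa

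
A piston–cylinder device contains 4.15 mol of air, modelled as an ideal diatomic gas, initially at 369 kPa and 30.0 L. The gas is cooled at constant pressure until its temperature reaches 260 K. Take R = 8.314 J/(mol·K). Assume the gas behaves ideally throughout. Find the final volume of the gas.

24.3 L

T₁ = P₁V₁/(nR) = 369×30.0/(4.15×8.314) = 321 K.
Isobaric: P stays 369 kPa; V/T = const ⇒ T₂ = 260 K, V₂ = 24.3 L.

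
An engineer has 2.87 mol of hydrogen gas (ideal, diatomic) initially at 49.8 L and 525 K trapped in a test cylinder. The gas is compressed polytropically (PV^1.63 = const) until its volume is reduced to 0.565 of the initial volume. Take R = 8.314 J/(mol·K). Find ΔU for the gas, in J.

13600 J

P₁ = nRT₁/V₁ = 2.87×8.314×525/49.8 = 252 kPa.
Polytropic n=1.63: T₂ = T₁(V₁/V₂)^(n−1) = 525×(1.77)^0.63 = 752 K; P₂ = P₁(V₁/V₂)^n = 638 kPa.
For an ideal gas ΔU = nCvΔT with Cv = (5/2)R = 20.8 J/(mol·K).
ΔU = 2.87×20.8×(752−525) = 13600 J.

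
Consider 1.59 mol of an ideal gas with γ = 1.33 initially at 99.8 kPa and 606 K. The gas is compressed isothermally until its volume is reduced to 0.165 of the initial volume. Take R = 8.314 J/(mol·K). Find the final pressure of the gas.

605 kPa

V₁ = nRT₁/P₁ = 1.59×8.314×606/99.8 = 80.3 L.
Isothermal: T stays 606 K; PV = const ⇒ V₂ = 13.2 L, P₂ = 605 kPa.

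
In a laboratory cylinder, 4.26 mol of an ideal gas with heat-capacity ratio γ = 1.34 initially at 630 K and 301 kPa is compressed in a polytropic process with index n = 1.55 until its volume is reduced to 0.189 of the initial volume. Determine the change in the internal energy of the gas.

98400 J

V₁ = nRT₁/P₁ = 4.26×8.314×630/301 = 74.1 L.
Polytropic n=1.55: T₂ = T₁(V₁/V₂)^(n−1) = 630×(5.29)^0.55 = 1580 K; P₂ = P₁(V₁/V₂)^n = 3980 kPa.
For an ideal gas ΔU = nCvΔT with Cv = R/(γ−1) = 24.5 J/(mol·K).
ΔU = 4.26×24.5×(1580−630) = 98400 J.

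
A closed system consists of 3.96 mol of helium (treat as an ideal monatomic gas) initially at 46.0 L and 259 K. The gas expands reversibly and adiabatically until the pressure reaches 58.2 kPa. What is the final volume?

P₁ = nRT₁/V₁ = 3.96×8.314×259/46.0 = 185 kPa.
Adiabatic: T₂/T₁ = (P₂/P₁)^((γ−1)/γ) ⇒ T₂ = 259×(0.314)^0.400 = 163 K; V₂ = 92.2 L.

92.2 L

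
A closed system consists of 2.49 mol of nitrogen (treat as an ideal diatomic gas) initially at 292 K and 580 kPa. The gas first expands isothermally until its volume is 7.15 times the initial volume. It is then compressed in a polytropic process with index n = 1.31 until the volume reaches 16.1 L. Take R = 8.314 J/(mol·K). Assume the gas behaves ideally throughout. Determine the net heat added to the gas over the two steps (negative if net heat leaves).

9220 J

V₁ = nRT₁/P₁ = 2.49×8.314×292/580 = 10.4 L.
Step 1 — Isothermal: T stays 292 K; PV = const ⇒ V₂ = 74.5 L, P₂ = 81.1 kPa.
ΔU = 0 (ideal gas, T constant).
W = nRT ln(V₂/V₁) = 2.49×8.314×292×ln(7.15) = 11900 J.
Q = ΔU + W = 11900 J.
State after step 1: P = 81.1 kPa, V = 74.5 L, T = 292 K.
Step 2 — Polytropic n=1.31: T₂ = T₁(V₁/V₂)^(n−1) = 292×(4.63)^0.31 = 470 K; P₂ = P₁(V₁/V₂)^n = 604 kPa.
W = (P₁V₁−P₂V₂)/(n−1) = (81.1×74.5−604×16.1)/0.31 = -11900 J.
ΔU = nCvΔT = 2.49×20.8×(470−292) = 9190 J.
Q = ΔU + W = -2670 J.
Net over both steps: W = 35.1 J, Q = 9220 J, ΔU = 9190 J.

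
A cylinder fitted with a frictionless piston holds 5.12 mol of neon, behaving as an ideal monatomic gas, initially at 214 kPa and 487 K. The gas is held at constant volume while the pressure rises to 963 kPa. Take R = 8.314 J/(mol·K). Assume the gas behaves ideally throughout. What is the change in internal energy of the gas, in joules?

109000 J

V₁ = nRT₁/P₁ = 5.12×8.314×487/214 = 96.9 L.
Isochoric: V stays 96.9 L; P/T = const ⇒ T₂ = 2190 K, P₂ = 963 kPa.
For an ideal gas ΔU = nCvΔT with Cv = (3/2)R = 12.5 J/(mol·K).
ΔU = 5.12×12.5×(2190−487) = 109000 J.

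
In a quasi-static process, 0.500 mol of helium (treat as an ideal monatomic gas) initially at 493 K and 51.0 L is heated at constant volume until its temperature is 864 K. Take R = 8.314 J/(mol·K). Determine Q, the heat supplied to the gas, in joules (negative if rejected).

2310 J

P₁ = nRT₁/V₁ = 0.500×8.314×493/51.0 = 40.2 kPa.
Isochoric: V stays 51.0 L; P/T = const ⇒ T₂ = 864 K, P₂ = 70.4 kPa.
W = 0 (no volume change).
ΔU = nCvΔT = 0.500×12.5×(864−493) = 2310 J.
Q = ΔU = 2310 J.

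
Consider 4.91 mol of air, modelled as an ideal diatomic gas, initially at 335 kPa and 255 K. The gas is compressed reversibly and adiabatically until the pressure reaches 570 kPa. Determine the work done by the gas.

-4270 J

V₁ = nRT₁/P₁ = 4.91×8.314×255/335 = 31.1 L.
Adiabatic: T₂/T₁ = (P₂/P₁)^((γ−1)/γ) ⇒ T₂ = 255×(1.70)^0.286 = 297 K; V₂ = 21.3 L.
ΔU = nCvΔT = 4.91×20.8×(297−255) = 4270 J.
Q = 0 for an adiabatic process, so W = −ΔU = -4270 J.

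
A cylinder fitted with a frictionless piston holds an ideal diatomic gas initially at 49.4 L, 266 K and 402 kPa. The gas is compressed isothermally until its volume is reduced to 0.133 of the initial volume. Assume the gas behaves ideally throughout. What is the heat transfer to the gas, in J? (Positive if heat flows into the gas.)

-40100 J

n = P₁V₁/(RT₁) = 402×49.4/(8.314×266) = 8.98 mol.
Isothermal: T stays 266 K; PV = const ⇒ V₂ = 6.57 L, P₂ = 3020 kPa.
ΔU = 0 (ideal gas, T constant).
W = nRT ln(V₂/V₁) = 8.98×8.314×266×ln(0.133) = -40100 J.
Q = ΔU + W = -40100 J.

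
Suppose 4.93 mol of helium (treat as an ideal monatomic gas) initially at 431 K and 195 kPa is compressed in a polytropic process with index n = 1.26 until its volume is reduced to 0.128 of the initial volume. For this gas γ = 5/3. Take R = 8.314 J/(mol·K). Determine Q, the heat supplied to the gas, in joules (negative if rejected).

-29300 J

V₁ = nRT₁/P₁ = 4.93×8.314×431/195 = 90.6 L.
Polytropic n=1.26: T₂ = T₁(V₁/V₂)^(n−1) = 431×(7.81)^0.26 = 736 K; P₂ = P₁(V₁/V₂)^n = 2600 kPa.
W = (P₁V₁−P₂V₂)/(n−1) = (195×90.6−2600×11.6)/0.26 = -48000 J.
ΔU = nCvΔT = 4.93×12.5×(736−431) = 18700 J.
Q = ΔU + W = -29300 J.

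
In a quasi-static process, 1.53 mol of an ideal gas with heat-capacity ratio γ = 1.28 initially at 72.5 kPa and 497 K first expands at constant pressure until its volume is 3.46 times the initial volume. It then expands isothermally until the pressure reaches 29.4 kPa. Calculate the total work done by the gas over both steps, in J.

35300 J

V₁ = nRT₁/P₁ = 1.53×8.314×497/72.5 = 87.2 L.
Step 1 — Isobaric: P stays 72.5 kPa; V/T = const ⇒ T₂ = 1720 K, V₂ = 302 L.
W = PΔV = 72.5×(302−87.2) kPa·L = 15600 J.
ΔU = nCvΔT = 1.53×29.7×(1720−497) = 55500 J.
Q = ΔU + W = nCpΔT = 71100 J.
State after step 1: P = 72.5 kPa, V = 302 L, T = 1720 K.
Step 2 — Isothermal: T stays 1720 K; PV = const ⇒ V₂ = 744 L, P₂ = 29.4 kPa.
ΔU = 0 (ideal gas, T constant).
W = nRT ln(V₂/V₁) = 1.53×8.314×1720×ln(2.47) = 19700 J.
Q = ΔU + W = 19700 J.
Net over both steps: W = 35300 J, Q = 90800 J, ΔU = 55500 J.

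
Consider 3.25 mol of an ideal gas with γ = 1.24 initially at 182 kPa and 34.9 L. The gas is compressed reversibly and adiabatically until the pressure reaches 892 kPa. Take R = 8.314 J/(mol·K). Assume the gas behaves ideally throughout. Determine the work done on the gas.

T₁ = P₁V₁/(nR) = 182×34.9/(3.25×8.314) = 235 K.
Adiabatic: T₂/T₁ = (P₂/P₁)^((γ−1)/γ) ⇒ T₂ = 235×(4.90)^0.194 = 320 K; V₂ = 9.69 L.
ΔU = nCvΔT = 3.25×34.6×(320−235) = 9530 J.
Q = 0 for an adiabatic process, so W = −ΔU = -9530 J.
Work done on the gas = −W_by = 9530 J.

9530 J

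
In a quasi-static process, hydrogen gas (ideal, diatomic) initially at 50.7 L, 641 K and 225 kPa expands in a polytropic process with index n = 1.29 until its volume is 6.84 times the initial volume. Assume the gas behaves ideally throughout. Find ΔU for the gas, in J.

-12200 J

n = P₁V₁/(RT₁) = 225×50.7/(8.314×641) = 2.14 mol.
Polytropic n=1.29: T₂ = T₁(V₁/V₂)^(n−1) = 641×(0.146)^0.29 = 367 K; P₂ = P₁(V₁/V₂)^n = 18.8 kPa.
For an ideal gas ΔU = nCvΔT with Cv = (5/2)R = 20.8 J/(mol·K).
ΔU = 2.14×20.8×(367−641) = -12200 J.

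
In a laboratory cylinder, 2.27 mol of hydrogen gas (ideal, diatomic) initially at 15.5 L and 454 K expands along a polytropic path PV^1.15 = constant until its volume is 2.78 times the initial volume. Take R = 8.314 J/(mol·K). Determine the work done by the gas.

8120 J

P₁ = nRT₁/V₁ = 2.27×8.314×454/15.5 = 553 kPa.
Polytropic n=1.15: T₂ = T₁(V₁/V₂)^(n−1) = 454×(0.360)^0.15 = 389 K; P₂ = P₁(V₁/V₂)^n = 171 kPa.
W = (P₁V₁−P₂V₂)/(n−1) = (553×15.5−171×43.1)/0.15 = 8120 J.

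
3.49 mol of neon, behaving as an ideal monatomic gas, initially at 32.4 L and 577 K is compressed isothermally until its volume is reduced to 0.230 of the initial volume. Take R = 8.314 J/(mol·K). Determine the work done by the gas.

P₁ = nRT₁/V₁ = 3.49×8.314×577/32.4 = 517 kPa.
Isothermal: T stays 577 K; PV = const ⇒ V₂ = 7.45 L, P₂ = 2250 kPa.
W = nRT ln(V₂/V₁) = 3.49×8.314×577×ln(0.230) = -24600 J.

-24600 J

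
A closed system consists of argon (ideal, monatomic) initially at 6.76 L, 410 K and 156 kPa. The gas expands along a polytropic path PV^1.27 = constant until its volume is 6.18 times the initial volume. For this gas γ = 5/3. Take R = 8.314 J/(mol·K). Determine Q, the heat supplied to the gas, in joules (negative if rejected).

n = P₁V₁/(RT₁) = 156×6.76/(8.314×410) = 0.309 mol.
Polytropic n=1.27: T₂ = T₁(V₁/V₂)^(n−1) = 410×(0.162)^0.27 = 251 K; P₂ = P₁(V₁/V₂)^n = 15.4 kPa.
W = (P₁V₁−P₂V₂)/(n−1) = (156×6.76−15.4×41.8)/0.27 = 1520 J.
ΔU = nCvΔT = 0.309×12.5×(251−410) = -614 J.
Q = ΔU + W = 903 J.

903 J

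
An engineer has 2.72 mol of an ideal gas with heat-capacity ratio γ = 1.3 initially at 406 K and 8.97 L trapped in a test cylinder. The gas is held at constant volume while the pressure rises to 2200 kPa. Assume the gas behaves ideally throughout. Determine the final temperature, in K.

873 K

P₁ = nRT₁/V₁ = 2.72×8.314×406/8.97 = 1020 kPa.
Isochoric: V stays 8.97 L; P/T = const ⇒ T₂ = 873 K, P₂ = 2200 kPa.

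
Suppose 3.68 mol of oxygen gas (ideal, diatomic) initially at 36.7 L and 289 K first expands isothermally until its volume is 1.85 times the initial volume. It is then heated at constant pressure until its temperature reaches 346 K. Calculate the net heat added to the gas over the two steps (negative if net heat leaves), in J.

P₁ = nRT₁/V₁ = 3.68×8.314×289/36.7 = 241 kPa.
Step 1 — Isothermal: T stays 289 K; PV = const ⇒ V₂ = 67.9 L, P₂ = 130 kPa.
ΔU = 0 (ideal gas, T constant).
W = nRT ln(V₂/V₁) = 3.68×8.314×289×ln(1.85) = 5440 J.
Q = ΔU + W = 5440 J.
State after step 1: P = 130 kPa, V = 67.9 L, T = 289 K.
Step 2 — Isobaric: P stays 130 kPa; V/T = const ⇒ T₂ = 346 K, V₂ = 81.3 L.
W = PΔV = 130×(81.3−67.9) kPa·L = 1740 J.
ΔU = nCvΔT = 3.68×20.8×(346−289) = 4360 J.
Q = ΔU + W = nCpΔT = 6100 J.
Net over both steps: W = 7180 J, Q = 11500 J, ΔU = 4360 J.

11500 J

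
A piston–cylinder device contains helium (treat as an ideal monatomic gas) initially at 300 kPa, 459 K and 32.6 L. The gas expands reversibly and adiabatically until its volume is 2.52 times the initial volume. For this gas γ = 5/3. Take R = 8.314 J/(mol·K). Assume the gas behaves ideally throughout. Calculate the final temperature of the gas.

Adiabatic: TV^(γ−1) = const ⇒ T₂ = 459×(0.397)^0.667 = 248 K; PV^γ = const ⇒ P₂ = 64.3 kPa.

248 K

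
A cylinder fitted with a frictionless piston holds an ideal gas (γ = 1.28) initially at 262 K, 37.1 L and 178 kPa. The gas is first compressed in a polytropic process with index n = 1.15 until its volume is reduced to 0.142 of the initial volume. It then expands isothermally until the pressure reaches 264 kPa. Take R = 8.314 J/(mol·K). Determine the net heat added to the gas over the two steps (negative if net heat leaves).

n = P₁V₁/(RT₁) = 178×37.1/(8.314×262) = 3.03 mol.
Step 1 — Polytropic n=1.15: T₂ = T₁(V₁/V₂)^(n−1) = 262×(7.04)^0.15 = 351 K; P₂ = P₁(V₁/V₂)^n = 1680 kPa.
W = (P₁V₁−P₂V₂)/(n−1) = (178×37.1−1680×5.27)/0.15 = -15000 J.
ΔU = nCvΔT = 3.03×29.7×(351−262) = 8020 J.
Q = ΔU + W = -6950 J.
State after step 1: P = 1680 kPa, V = 5.27 L, T = 351 K.
Step 2 — Isothermal: T stays 351 K; PV = const ⇒ V₂ = 33.5 L, P₂ = 264 kPa.
ΔU = 0 (ideal gas, T constant).
W = nRT ln(V₂/V₁) = 3.03×8.314×351×ln(6.36) = 16400 J.
Q = ΔU + W = 16400 J.
Net over both steps: W = 1400 J, Q = 9420 J, ΔU = 8020 J.

9420 J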